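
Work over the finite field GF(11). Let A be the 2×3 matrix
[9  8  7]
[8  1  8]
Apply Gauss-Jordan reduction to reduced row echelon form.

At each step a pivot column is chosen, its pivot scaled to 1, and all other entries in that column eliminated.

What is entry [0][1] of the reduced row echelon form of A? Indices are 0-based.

pivot(0,0)=9: scale R0 → (1, 7, 2)
  clear (1,0): R1 −= (8)R0 → (0, 0, 3)
col 1: no nonzero at/below row 1; advance.
pivot(1,2)=3: scale R1 → (0, 0, 1)
  clear (0,2): R0 −= (2)R1 → (1, 7, 0)

M[0][1] = 7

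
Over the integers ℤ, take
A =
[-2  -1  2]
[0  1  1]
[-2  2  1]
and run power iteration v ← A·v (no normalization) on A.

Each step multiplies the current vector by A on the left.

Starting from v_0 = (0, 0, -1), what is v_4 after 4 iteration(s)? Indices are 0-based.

v_0 = (0, 0, -1).
v_1 = A·v_0 = (-2, -1, -1).
v_2 = A·v_1 = (3, -2, 1).
v_3 = A·v_2 = (-2, -1, -9).
v_4 = A·v_3 = (-13, -10, -7).

v_4 = (-13, -10, -7)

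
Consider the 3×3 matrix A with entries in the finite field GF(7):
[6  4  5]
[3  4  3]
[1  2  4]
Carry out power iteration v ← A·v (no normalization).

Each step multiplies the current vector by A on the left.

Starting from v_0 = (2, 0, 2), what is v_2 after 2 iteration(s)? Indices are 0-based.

v_2 = (6, 4, 2)

v_0 = (2, 0, 2).
v_1 = A·v_0 = (1, 5, 3).
v_2 = A·v_1 = (6, 4, 2).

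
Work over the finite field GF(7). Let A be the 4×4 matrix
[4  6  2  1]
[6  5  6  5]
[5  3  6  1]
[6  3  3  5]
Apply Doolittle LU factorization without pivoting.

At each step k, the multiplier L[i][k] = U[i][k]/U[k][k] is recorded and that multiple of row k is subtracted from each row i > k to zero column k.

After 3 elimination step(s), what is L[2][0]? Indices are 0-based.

L[2][0] = 3

Step 1: pivot at (0,0) is 4.
  row1 ← row1 − (5)·row0  ⇒  L[1][0]=5, U row1=(0, 3, 3, 0)
  row2 ← row2 − (3)·row0  ⇒  L[2][0]=3, U row2=(0, 6, 0, 5)
  row3 ← row3 − (5)·row0  ⇒  L[3][0]=5, U row3=(0, 1, 0, 0)
Step 2: pivot at (1,1) is 3.
  row2 ← row2 − (2)·row1  ⇒  L[2][1]=2, U row2=(0, 0, 1, 5)
  row3 ← row3 − (5)·row1  ⇒  L[3][1]=5, U row3=(0, 0, 6, 0)
Step 3: pivot at (2,2) is 1.
  row3 ← row3 − (6)·row2  ⇒  L[3][2]=6, U row3=(0, 0, 0, 5)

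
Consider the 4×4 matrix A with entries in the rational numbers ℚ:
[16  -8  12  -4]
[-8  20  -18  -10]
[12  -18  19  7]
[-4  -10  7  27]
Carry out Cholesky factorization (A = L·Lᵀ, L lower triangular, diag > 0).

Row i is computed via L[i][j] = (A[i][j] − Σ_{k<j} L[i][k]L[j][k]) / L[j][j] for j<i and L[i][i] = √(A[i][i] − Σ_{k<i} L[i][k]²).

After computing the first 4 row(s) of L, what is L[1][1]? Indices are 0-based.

L[1][1] = 4

Step 1: L[0][0] = √(16) = 4.
  L[1][0] = (-8) / L[0][0] = -2.
Step 2: L[1][1] = √(16) = 4.
  L[2][0] = (12) / L[0][0] = 3.
  L[2][1] = (-12) / L[1][1] = -3.
Step 3: L[2][2] = √(1) = 1.
  L[3][0] = (-4) / L[0][0] = -1.
  L[3][1] = (-12) / L[1][1] = -3.
  L[3][2] = (1) / L[2][2] = 1.
Step 4: L[3][3] = √(16) = 4.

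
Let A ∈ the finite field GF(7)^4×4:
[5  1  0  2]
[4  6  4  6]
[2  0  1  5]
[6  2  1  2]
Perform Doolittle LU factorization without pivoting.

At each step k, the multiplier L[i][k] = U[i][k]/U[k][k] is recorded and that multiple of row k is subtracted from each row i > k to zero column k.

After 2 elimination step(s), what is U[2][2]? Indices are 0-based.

U[2][2] = 4

Step 1: pivot at (0,0) is 5.
  row1 ← row1 − (5)·row0  ⇒  L[1][0]=5, U row1=(0, 1, 4, 3)
  row2 ← row2 − (6)·row0  ⇒  L[2][0]=6, U row2=(0, 1, 1, 0)
  row3 ← row3 − (4)·row0  ⇒  L[3][0]=4, U row3=(0, 5, 1, 1)
Step 2: pivot at (1,1) is 1.
  row2 ← row2 − (1)·row1  ⇒  L[2][1]=1, U row2=(0, 0, 4, 4)
  row3 ← row3 − (5)·row1  ⇒  L[3][1]=5, U row3=(0, 0, 2, 0)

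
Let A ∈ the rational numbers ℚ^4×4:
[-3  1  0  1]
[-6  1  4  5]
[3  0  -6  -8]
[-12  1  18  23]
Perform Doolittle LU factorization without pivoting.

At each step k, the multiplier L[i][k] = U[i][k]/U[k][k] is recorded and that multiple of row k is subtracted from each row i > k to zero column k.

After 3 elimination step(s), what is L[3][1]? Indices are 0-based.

Step 1: pivot at (0,0) is -3.
  row1 ← row1 − (2)·row0  ⇒  L[1][0]=2, U row1=(0, -1, 4, 3)
  row2 ← row2 − (-1)·row0  ⇒  L[2][0]=-1, U row2=(0, 1, -6, -7)
  row3 ← row3 − (4)·row0  ⇒  L[3][0]=4, U row3=(0, -3, 18, 19)
Step 2: pivot at (1,1) is -1.
  row2 ← row2 − (-1)·row1  ⇒  L[2][1]=-1, U row2=(0, 0, -2, -4)
  row3 ← row3 − (3)·row1  ⇒  L[3][1]=3, U row3=(0, 0, 6, 10)
Step 3: pivot at (2,2) is -2.
  row3 ← row3 − (-3)·row2  ⇒  L[3][2]=-3, U row3=(0, 0, 0, -2)

L[3][1] = 3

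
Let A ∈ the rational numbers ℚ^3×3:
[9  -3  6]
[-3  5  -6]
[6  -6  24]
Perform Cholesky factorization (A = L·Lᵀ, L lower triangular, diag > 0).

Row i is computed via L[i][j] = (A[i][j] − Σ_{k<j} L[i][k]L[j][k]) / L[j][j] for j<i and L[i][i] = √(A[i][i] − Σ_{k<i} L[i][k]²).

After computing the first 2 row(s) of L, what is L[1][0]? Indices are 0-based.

L[1][0] = -1

Step 1: L[0][0] = √(9) = 3.
  L[1][0] = (-3) / L[0][0] = -1.
Step 2: L[1][1] = √(4) = 2.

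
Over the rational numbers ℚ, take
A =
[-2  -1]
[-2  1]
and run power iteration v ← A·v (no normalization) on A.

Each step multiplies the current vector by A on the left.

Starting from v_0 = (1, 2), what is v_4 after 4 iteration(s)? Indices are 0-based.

v_4 = (56, 40)

v_0 = (1, 2).
v_1 = A·v_0 = (-4, 0).
v_2 = A·v_1 = (8, 8).
v_3 = A·v_2 = (-24, -8).
v_4 = A·v_3 = (56, 40).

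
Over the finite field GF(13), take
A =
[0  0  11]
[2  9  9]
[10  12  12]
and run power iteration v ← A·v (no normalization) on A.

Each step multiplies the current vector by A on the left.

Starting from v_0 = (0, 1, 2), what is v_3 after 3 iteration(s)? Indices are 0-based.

v_3 = (11, 8, 7)

v_0 = (0, 1, 2).
v_1 = A·v_0 = (9, 1, 10).
v_2 = A·v_1 = (6, 0, 1).
v_3 = A·v_2 = (11, 8, 7).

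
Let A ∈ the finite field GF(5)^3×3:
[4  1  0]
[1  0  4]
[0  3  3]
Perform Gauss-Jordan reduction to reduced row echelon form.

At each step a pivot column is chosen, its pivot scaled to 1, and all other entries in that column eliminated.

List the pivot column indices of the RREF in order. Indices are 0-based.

pivot columns: 0, 1, 2

step 1: normalize row 0 (÷4) = (1, 4, 0)
  row 1: subtract 1×row0 = (0, 1, 4)
step 2: normalize row 1 (÷1) = (0, 1, 4)
  row 0: subtract 4×row1 = (1, 0, 4)
  row 2: subtract 3×row1 = (0, 0, 1)
step 3: normalize row 2 (÷1) = (0, 0, 1)
  row 0: subtract 4×row2 = (1, 0, 0)
  row 1: subtract 4×row2 = (0, 1, 0)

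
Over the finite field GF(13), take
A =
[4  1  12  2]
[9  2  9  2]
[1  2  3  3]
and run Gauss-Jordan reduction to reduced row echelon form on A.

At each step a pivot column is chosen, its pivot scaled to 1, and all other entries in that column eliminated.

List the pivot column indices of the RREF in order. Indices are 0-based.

[1] R0 /= 4  ⇒  (1, 10, 3, 7)
     R1 -= 9·R0  ⇒  (0, 3, 8, 4)
     R2 -= 1·R0  ⇒  (0, 5, 0, 9)
[2] R1 /= 3  ⇒  (0, 1, 7, 10)
     R0 -= 10·R1  ⇒  (1, 0, 11, 11)
     R2 -= 5·R1  ⇒  (0, 0, 4, 11)
[3] R2 /= 4  ⇒  (0, 0, 1, 6)
     R0 -= 11·R2  ⇒  (1, 0, 0, 10)
     R1 -= 7·R2  ⇒  (0, 1, 0, 7)

pivot columns: 0, 1, 2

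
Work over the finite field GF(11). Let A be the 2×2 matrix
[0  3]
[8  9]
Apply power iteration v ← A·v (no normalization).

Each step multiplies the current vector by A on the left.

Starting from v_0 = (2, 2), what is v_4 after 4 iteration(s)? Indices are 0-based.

v_4 = (5, 8)

v_0 = (2, 2).
v_1 = A·v_0 = (6, 1).
v_2 = A·v_1 = (3, 2).
v_3 = A·v_2 = (6, 9).
v_4 = A·v_3 = (5, 8).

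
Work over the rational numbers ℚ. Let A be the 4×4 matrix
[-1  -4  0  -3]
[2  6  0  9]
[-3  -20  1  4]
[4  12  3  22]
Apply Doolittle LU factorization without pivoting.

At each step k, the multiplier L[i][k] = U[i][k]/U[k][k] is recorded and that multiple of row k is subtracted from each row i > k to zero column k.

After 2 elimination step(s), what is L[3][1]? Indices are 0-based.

[col 0] pivot -1
  R1 -= -2*R0 → (0, -2, 0, 3)  (L[1][0] := -2)
  R2 -= 3*R0 → (0, -8, 1, 13)  (L[2][0] := 3)
  R3 -= -4*R0 → (0, -4, 3, 10)  (L[3][0] := -4)
[col 1] pivot -2
  R2 -= 4*R1 → (0, 0, 1, 1)  (L[2][1] := 4)
  R3 -= 2*R1 → (0, 0, 3, 4)  (L[3][1] := 2)

L[3][1] = 2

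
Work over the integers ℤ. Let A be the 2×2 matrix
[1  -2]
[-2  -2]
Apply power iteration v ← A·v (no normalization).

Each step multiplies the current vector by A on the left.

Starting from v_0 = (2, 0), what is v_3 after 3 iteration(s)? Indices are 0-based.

v_3 = (2, -28)

v_0 = (2, 0).
v_1 = A·v_0 = (2, -4).
v_2 = A·v_1 = (10, 4).
v_3 = A·v_2 = (2, -28).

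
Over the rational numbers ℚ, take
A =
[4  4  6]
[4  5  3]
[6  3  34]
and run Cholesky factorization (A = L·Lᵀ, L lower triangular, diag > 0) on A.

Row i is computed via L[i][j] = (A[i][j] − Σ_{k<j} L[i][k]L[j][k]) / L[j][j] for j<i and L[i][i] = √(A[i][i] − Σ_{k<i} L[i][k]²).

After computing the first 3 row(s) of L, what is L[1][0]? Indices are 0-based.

Step 1: L[0][0] = √(4) = 2.
  L[1][0] = (4) / L[0][0] = 2.
Step 2: L[1][1] = √(1) = 1.
  L[2][0] = (6) / L[0][0] = 3.
  L[2][1] = (-3) / L[1][1] = -3.
Step 3: L[2][2] = √(16) = 4.

L[1][0] = 2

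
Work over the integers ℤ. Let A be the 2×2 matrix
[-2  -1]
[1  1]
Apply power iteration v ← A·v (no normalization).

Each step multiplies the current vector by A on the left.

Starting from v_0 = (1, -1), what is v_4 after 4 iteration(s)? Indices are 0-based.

v_0 = (1, -1).
v_1 = A·v_0 = (-1, 0).
v_2 = A·v_1 = (2, -1).
v_3 = A·v_2 = (-3, 1).
v_4 = A·v_3 = (5, -2).

v_4 = (5, -2)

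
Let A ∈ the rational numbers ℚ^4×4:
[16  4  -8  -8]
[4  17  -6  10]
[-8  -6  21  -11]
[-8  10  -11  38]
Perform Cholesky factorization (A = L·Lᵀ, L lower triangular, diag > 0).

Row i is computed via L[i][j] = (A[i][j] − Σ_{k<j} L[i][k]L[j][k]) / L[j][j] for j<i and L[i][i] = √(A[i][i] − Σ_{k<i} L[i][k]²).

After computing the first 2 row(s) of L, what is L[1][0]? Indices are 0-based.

Step 1: L[0][0] = √(16) = 4.
  L[1][0] = (4) / L[0][0] = 1.
Step 2: L[1][1] = √(16) = 4.

L[1][0] = 1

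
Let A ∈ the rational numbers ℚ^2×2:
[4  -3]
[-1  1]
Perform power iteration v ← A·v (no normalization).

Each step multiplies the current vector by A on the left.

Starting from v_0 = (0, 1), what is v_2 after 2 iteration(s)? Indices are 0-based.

v_2 = (-15, 4)

v_0 = (0, 1).
v_1 = A·v_0 = (-3, 1).
v_2 = A·v_1 = (-15, 4).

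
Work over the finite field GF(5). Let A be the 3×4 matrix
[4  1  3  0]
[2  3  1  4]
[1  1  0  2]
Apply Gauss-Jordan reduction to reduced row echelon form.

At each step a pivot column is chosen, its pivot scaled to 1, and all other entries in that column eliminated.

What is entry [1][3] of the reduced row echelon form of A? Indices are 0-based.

M[1][3] = 3

pivot(0,0)=4: scale R0 → (1, 4, 2, 0)
  clear (1,0): R1 −= (2)R0 → (0, 0, 2, 4)
  clear (2,0): R2 −= (1)R0 → (0, 2, 3, 2)
pivot(1,1): swap R1↔R2
pivot(1,1)=2: scale R1 → (0, 1, 4, 1)
  clear (0,1): R0 −= (4)R1 → (1, 0, 1, 1)
pivot(2,2)=2: scale R2 → (0, 0, 1, 2)
  clear (0,2): R0 −= (1)R2 → (1, 0, 0, 4)
  clear (1,2): R1 −= (4)R2 → (0, 1, 0, 3)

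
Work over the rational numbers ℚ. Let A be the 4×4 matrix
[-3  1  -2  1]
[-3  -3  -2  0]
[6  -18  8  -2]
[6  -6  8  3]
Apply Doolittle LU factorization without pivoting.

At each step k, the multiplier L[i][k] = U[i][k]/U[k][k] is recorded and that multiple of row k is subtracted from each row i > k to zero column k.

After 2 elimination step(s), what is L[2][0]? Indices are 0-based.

L[2][0] = -2

[col 0] pivot -3
  R1 -= 1*R0 → (0, -4, 0, -1)  (L[1][0] := 1)
  R2 -= -2*R0 → (0, -16, 4, 0)  (L[2][0] := -2)
  R3 -= -2*R0 → (0, -4, 4, 5)  (L[3][0] := -2)
[col 1] pivot -4
  R2 -= 4*R1 → (0, 0, 4, 4)  (L[2][1] := 4)
  R3 -= 1*R1 → (0, 0, 4, 6)  (L[3][1] := 1)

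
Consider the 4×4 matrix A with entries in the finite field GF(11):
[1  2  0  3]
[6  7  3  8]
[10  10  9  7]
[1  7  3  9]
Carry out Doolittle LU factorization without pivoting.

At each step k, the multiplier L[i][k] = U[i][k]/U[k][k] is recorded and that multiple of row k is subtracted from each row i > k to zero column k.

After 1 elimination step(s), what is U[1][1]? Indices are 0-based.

[col 0] pivot 1
  R1 -= 6*R0 → (0, 6, 3, 1)  (L[1][0] := 6)
  R2 -= 10*R0 → (0, 1, 9, 10)  (L[2][0] := 10)
  R3 -= 1*R0 → (0, 5, 3, 6)  (L[3][0] := 1)

U[1][1] = 6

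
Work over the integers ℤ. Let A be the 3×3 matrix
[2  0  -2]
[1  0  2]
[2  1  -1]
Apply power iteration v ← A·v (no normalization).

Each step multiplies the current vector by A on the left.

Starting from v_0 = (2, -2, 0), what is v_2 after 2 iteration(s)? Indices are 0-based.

v_0 = (2, -2, 0).
v_1 = A·v_0 = (4, 2, 2).
v_2 = A·v_1 = (4, 8, 8).

v_2 = (4, 8, 8)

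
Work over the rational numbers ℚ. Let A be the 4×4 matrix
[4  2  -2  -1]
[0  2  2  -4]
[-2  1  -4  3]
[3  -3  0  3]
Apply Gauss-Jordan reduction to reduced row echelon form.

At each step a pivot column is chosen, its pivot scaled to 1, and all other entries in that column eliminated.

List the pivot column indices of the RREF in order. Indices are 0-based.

[1] R0 /= 4  ⇒  (1, 1/2, -1/2, -1/4)
     R2 -= -2·R0  ⇒  (0, 2, -5, 5/2)
     R3 -= 3·R0  ⇒  (0, -9/2, 3/2, 15/4)
[2] R1 /= 2  ⇒  (0, 1, 1, -2)
     R0 -= 1/2·R1  ⇒  (1, 0, -1, 3/4)
     R2 -= 2·R1  ⇒  (0, 0, -7, 13/2)
     R3 -= -9/2·R1  ⇒  (0, 0, 6, -21/4)
[3] R2 /= -7  ⇒  (0, 0, 1, -13/14)
     R0 -= -1·R2  ⇒  (1, 0, 0, -5/28)
     R1 -= 1·R2  ⇒  (0, 1, 0, -15/14)
     R3 -= 6·R2  ⇒  (0, 0, 0, 9/28)
[4] R3 /= 9/28  ⇒  (0, 0, 0, 1)
     R0 -= -5/28·R3  ⇒  (1, 0, 0, 0)
     R1 -= -15/14·R3  ⇒  (0, 1, 0, 0)
     R2 -= -13/14·R3  ⇒  (0, 0, 1, 0)

pivot columns: 0, 1, 2, 3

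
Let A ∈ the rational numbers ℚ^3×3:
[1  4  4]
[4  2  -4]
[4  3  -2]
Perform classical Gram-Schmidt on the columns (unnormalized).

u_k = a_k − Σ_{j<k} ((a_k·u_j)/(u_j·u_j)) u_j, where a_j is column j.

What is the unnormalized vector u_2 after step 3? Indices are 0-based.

u_2 = (-32/381, -104/381, 112/381)

Step 1: u_0 = a_0 = (1, 4, 4).
Step 2: u_1 = a_1 − (8/11)·u_0 = (36/11, -10/11, 1/11).
Step 3: u_2 = a_2 − (-20/33)·u_0 − (182/127)·u_1 = (-32/381, -104/381, 112/381).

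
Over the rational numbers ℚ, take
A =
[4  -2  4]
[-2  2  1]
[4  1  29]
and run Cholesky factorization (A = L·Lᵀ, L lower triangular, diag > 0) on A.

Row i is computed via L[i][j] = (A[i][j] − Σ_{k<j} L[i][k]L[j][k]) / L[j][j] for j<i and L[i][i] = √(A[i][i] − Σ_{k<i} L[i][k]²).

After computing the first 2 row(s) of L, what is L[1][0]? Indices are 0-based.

Step 1: L[0][0] = √(4) = 2.
  L[1][0] = (-2) / L[0][0] = -1.
Step 2: L[1][1] = √(1) = 1.

L[1][0] = -1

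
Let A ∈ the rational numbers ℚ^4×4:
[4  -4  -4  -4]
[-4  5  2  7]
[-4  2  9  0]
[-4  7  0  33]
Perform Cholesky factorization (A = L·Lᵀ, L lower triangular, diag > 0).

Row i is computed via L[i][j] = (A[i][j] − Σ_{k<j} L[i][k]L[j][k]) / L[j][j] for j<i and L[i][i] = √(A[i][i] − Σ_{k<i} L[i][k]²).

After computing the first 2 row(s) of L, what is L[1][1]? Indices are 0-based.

L[1][1] = 1

Step 1: L[0][0] = √(4) = 2.
  L[1][0] = (-4) / L[0][0] = -2.
Step 2: L[1][1] = √(1) = 1.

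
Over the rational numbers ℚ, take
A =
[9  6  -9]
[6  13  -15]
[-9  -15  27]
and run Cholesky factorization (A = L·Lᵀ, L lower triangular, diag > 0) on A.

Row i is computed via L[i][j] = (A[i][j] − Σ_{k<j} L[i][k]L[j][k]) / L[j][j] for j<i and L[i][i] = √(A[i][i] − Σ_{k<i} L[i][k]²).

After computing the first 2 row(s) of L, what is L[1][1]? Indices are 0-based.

Step 1: L[0][0] = √(9) = 3.
  L[1][0] = (6) / L[0][0] = 2.
Step 2: L[1][1] = √(9) = 3.

L[1][1] = 3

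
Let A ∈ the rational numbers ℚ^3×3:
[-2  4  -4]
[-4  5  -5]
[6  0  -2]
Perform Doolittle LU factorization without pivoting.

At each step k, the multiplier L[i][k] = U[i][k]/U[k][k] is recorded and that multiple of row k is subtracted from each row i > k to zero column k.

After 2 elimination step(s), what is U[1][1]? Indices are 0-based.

[col 0] pivot -2
  R1 -= 2*R0 → (0, -3, 3)  (L[1][0] := 2)
  R2 -= -3*R0 → (0, 12, -14)  (L[2][0] := -3)
[col 1] pivot -3
  R2 -= -4*R1 → (0, 0, -2)  (L[2][1] := -4)

U[1][1] = -3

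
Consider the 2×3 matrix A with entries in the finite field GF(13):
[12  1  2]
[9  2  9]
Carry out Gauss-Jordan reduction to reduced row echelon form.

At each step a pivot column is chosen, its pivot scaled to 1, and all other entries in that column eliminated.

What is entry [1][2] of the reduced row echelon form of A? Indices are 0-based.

M[1][2] = 6

pivot(0,0)=12: scale R0 → (1, 12, 11)
  clear (1,0): R1 −= (9)R0 → (0, 11, 1)
pivot(1,1)=11: scale R1 → (0, 1, 6)
  clear (0,1): R0 −= (12)R1 → (1, 0, 4)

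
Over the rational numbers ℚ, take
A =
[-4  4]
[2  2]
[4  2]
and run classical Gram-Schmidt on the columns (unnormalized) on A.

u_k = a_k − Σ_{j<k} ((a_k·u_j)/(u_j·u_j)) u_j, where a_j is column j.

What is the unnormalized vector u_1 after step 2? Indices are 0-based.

Step 1: u_0 = a_0 = (-4, 2, 4).
Step 2: u_1 = a_1 − (-1/9)·u_0 = (32/9, 20/9, 22/9).

u_1 = (32/9, 20/9, 22/9)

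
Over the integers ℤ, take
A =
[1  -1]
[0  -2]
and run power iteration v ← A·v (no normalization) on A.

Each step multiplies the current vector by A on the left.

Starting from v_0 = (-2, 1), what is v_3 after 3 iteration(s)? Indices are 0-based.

v_3 = (-5, -8)

v_0 = (-2, 1).
v_1 = A·v_0 = (-3, -2).
v_2 = A·v_1 = (-1, 4).
v_3 = A·v_2 = (-5, -8).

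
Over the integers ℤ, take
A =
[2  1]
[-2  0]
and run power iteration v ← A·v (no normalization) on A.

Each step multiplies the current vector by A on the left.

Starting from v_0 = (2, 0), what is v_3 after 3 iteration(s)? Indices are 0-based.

v_3 = (0, -8)

v_0 = (2, 0).
v_1 = A·v_0 = (4, -4).
v_2 = A·v_1 = (4, -8).
v_3 = A·v_2 = (0, -8).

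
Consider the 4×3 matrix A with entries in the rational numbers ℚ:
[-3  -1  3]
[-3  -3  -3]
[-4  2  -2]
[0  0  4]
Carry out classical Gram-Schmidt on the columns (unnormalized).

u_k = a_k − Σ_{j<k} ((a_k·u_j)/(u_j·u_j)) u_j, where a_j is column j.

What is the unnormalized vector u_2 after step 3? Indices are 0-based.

Step 1: u_0 = a_0 = (-3, -3, -4, 0).
Step 2: u_1 = a_1 − (2/17)·u_0 = (-11/17, -45/17, 42/17, 0).
Step 3: u_2 = a_2 − (4/17)·u_0 − (9/115)·u_1 = (432/115, -48/23, -144/115, 4).

u_2 = (432/115, -48/23, -144/115, 4)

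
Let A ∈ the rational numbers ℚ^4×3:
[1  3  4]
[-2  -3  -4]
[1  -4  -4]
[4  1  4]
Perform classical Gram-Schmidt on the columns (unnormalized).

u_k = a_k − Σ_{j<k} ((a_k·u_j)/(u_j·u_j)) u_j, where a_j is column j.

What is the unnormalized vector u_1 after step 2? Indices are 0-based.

u_1 = (57/22, -24/11, -97/22, -7/11)

Step 1: u_0 = a_0 = (1, -2, 1, 4).
Step 2: u_1 = a_1 − (9/22)·u_0 = (57/22, -24/11, -97/22, -7/11).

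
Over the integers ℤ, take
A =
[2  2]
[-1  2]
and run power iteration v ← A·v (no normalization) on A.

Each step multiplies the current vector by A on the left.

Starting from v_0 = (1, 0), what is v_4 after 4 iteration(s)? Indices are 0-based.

v_0 = (1, 0).
v_1 = A·v_0 = (2, -1).
v_2 = A·v_1 = (2, -4).
v_3 = A·v_2 = (-4, -10).
v_4 = A·v_3 = (-28, -16).

v_4 = (-28, -16)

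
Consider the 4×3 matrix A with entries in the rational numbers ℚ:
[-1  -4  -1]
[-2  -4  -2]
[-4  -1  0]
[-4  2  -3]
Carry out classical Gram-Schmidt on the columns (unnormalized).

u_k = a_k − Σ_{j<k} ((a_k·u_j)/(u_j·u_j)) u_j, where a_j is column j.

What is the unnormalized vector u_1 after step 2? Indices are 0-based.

Step 1: u_0 = a_0 = (-1, -2, -4, -4).
Step 2: u_1 = a_1 − (8/37)·u_0 = (-140/37, -132/37, -5/37, 106/37).

u_1 = (-140/37, -132/37, -5/37, 106/37)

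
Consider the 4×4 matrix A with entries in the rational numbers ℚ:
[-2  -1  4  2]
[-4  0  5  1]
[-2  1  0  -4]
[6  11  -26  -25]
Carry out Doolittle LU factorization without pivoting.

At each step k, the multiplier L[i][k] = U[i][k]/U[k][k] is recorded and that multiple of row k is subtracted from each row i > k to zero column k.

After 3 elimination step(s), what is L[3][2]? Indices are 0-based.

L[3][2] = 2

k=0: U[0][0]=-2
  eliminate (1,0): mult=2, new row 1: (0, 2, -3, -3); set L[1][0]=2
  eliminate (2,0): mult=1, new row 2: (0, 2, -4, -6); set L[2][0]=1
  eliminate (3,0): mult=-3, new row 3: (0, 8, -14, -19); set L[3][0]=-3
k=1: U[1][1]=2
  eliminate (2,1): mult=1, new row 2: (0, 0, -1, -3); set L[2][1]=1
  eliminate (3,1): mult=4, new row 3: (0, 0, -2, -7); set L[3][1]=4
k=2: U[2][2]=-1
  eliminate (3,2): mult=2, new row 3: (0, 0, 0, -1); set L[3][2]=2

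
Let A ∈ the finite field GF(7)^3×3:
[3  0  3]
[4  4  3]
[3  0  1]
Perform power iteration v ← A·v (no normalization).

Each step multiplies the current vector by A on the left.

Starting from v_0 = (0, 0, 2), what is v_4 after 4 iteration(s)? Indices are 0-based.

v_4 = (0, 3, 5)

v_0 = (0, 0, 2).
v_1 = A·v_0 = (6, 6, 2).
v_2 = A·v_1 = (3, 5, 6).
v_3 = A·v_2 = (6, 1, 1).
v_4 = A·v_3 = (0, 3, 5).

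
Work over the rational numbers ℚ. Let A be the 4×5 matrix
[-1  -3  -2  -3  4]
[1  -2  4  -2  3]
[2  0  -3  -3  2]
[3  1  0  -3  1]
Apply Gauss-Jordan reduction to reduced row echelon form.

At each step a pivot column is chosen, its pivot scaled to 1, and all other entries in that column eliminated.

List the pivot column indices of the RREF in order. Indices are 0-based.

pivot columns: 0, 1, 2, 3

pivot(0,0)=-1: scale R0 → (1, 3, 2, 3, -4)
  clear (1,0): R1 −= (1)R0 → (0, -5, 2, -5, 7)
  clear (2,0): R2 −= (2)R0 → (0, -6, -7, -9, 10)
  clear (3,0): R3 −= (3)R0 → (0, -8, -6, -12, 13)
pivot(1,1)=-5: scale R1 → (0, 1, -2/5, 1, -7/5)
  clear (0,1): R0 −= (3)R1 → (1, 0, 16/5, 0, 1/5)
  clear (2,1): R2 −= (-6)R1 → (0, 0, -47/5, -3, 8/5)
  clear (3,1): R3 −= (-8)R1 → (0, 0, -46/5, -4, 9/5)
pivot(2,2)=-47/5: scale R2 → (0, 0, 1, 15/47, -8/47)
  clear (0,2): R0 −= (16/5)R2 → (1, 0, 0, -48/47, 35/47)
  clear (1,2): R1 −= (-2/5)R2 → (0, 1, 0, 53/47, -69/47)
  clear (3,2): R3 −= (-46/5)R2 → (0, 0, 0, -50/47, 11/47)
pivot(3,3)=-50/47: scale R3 → (0, 0, 0, 1, -11/50)
  clear (0,3): R0 −= (-48/47)R3 → (1, 0, 0, 0, 13/25)
  clear (1,3): R1 −= (53/47)R3 → (0, 1, 0, 0, -61/50)
  clear (2,3): R2 −= (15/47)R3 → (0, 0, 1, 0, -1/10)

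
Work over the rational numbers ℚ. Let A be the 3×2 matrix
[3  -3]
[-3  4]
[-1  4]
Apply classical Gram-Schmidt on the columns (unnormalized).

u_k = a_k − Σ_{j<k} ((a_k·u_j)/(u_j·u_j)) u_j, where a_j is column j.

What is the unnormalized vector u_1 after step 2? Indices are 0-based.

Step 1: u_0 = a_0 = (3, -3, -1).
Step 2: u_1 = a_1 − (-25/19)·u_0 = (18/19, 1/19, 51/19).

u_1 = (18/19, 1/19, 51/19)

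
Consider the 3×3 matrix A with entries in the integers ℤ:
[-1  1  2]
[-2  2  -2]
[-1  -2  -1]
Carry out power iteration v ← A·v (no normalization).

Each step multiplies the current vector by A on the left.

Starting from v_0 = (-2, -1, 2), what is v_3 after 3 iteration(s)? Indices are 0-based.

v_0 = (-2, -1, 2).
v_1 = A·v_0 = (5, -2, 2).
v_2 = A·v_1 = (-3, -18, -3).
v_3 = A·v_2 = (-21, -24, 42).

v_3 = (-21, -24, 42)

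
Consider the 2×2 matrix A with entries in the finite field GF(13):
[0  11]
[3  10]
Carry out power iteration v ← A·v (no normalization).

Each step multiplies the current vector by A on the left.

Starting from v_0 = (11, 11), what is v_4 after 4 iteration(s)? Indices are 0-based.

v_0 = (11, 11).
v_1 = A·v_0 = (4, 0).
v_2 = A·v_1 = (0, 12).
v_3 = A·v_2 = (2, 3).
v_4 = A·v_3 = (7, 10).

v_4 = (7, 10)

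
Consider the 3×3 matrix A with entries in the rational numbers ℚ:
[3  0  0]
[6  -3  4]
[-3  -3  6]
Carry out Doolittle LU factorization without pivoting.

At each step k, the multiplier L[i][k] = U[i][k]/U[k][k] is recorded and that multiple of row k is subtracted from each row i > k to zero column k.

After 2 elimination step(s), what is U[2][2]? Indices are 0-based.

Step 1: pivot at (0,0) is 3.
  row1 ← row1 − (2)·row0  ⇒  L[1][0]=2, U row1=(0, -3, 4)
  row2 ← row2 − (-1)·row0  ⇒  L[2][0]=-1, U row2=(0, -3, 6)
Step 2: pivot at (1,1) is -3.
  row2 ← row2 − (1)·row1  ⇒  L[2][1]=1, U row2=(0, 0, 2)

U[2][2] = 2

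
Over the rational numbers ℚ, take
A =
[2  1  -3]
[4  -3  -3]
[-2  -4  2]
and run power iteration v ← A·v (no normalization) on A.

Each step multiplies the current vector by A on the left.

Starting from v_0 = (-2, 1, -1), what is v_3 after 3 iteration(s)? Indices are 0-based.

v_3 = (-58, -182, -60)

v_0 = (-2, 1, -1).
v_1 = A·v_0 = (0, -8, -2).
v_2 = A·v_1 = (-2, 30, 28).
v_3 = A·v_2 = (-58, -182, -60).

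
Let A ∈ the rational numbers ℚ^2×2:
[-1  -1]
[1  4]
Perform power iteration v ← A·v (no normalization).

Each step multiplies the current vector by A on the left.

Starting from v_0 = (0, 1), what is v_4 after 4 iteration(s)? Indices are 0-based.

v_4 = (-45, 216)

v_0 = (0, 1).
v_1 = A·v_0 = (-1, 4).
v_2 = A·v_1 = (-3, 15).
v_3 = A·v_2 = (-12, 57).
v_4 = A·v_3 = (-45, 216).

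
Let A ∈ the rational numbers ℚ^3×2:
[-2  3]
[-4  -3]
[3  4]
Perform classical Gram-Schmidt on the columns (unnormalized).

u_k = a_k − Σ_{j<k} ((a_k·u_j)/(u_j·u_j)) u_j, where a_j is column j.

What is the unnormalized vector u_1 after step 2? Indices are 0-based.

u_1 = (123/29, -15/29, 62/29)

Step 1: u_0 = a_0 = (-2, -4, 3).
Step 2: u_1 = a_1 − (18/29)·u_0 = (123/29, -15/29, 62/29).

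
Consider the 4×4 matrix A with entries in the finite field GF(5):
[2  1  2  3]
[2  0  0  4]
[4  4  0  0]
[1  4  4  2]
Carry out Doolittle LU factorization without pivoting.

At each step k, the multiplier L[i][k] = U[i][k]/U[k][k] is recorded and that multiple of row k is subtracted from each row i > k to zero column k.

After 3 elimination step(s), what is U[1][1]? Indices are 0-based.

Step 1: pivot at (0,0) is 2.
  row1 ← row1 − (1)·row0  ⇒  L[1][0]=1, U row1=(0, 4, 3, 1)
  row2 ← row2 − (2)·row0  ⇒  L[2][0]=2, U row2=(0, 2, 1, 4)
  row3 ← row3 − (3)·row0  ⇒  L[3][0]=3, U row3=(0, 1, 3, 3)
Step 2: pivot at (1,1) is 4.
  row2 ← row2 − (3)·row1  ⇒  L[2][1]=3, U row2=(0, 0, 2, 1)
  row3 ← row3 − (4)·row1  ⇒  L[3][1]=4, U row3=(0, 0, 1, 4)
Step 3: pivot at (2,2) is 2.
  row3 ← row3 − (3)·row2  ⇒  L[3][2]=3, U row3=(0, 0, 0, 1)

U[1][1] = 4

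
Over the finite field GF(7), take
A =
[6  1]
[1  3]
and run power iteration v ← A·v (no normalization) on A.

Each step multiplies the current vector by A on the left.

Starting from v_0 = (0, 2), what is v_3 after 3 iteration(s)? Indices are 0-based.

v_0 = (0, 2).
v_1 = A·v_0 = (2, 6).
v_2 = A·v_1 = (4, 6).
v_3 = A·v_2 = (2, 1).

v_3 = (2, 1)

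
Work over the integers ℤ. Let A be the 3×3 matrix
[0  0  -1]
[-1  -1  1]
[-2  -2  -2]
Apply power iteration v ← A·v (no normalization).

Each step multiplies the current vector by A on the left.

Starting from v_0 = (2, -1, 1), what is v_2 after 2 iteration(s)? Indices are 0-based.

v_2 = (4, -3, 10)

v_0 = (2, -1, 1).
v_1 = A·v_0 = (-1, 0, -4).
v_2 = A·v_1 = (4, -3, 10).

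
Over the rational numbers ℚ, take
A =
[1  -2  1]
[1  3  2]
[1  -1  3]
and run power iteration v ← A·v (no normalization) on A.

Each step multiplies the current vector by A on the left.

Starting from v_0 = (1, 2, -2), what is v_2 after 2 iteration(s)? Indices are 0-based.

v_2 = (-18, -10, -29)

v_0 = (1, 2, -2).
v_1 = A·v_0 = (-5, 3, -7).
v_2 = A·v_1 = (-18, -10, -29).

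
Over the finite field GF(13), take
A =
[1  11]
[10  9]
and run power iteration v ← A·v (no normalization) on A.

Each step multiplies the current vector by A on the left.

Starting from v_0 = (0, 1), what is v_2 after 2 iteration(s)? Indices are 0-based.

v_2 = (6, 9)

v_0 = (0, 1).
v_1 = A·v_0 = (11, 9).
v_2 = A·v_1 = (6, 9).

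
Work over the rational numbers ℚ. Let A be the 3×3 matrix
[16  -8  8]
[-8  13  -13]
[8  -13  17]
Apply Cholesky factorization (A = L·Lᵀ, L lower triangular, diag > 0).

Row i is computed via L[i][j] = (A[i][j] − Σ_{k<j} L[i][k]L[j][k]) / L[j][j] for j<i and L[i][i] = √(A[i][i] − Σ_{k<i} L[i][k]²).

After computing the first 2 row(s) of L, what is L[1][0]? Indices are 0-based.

L[1][0] = -2

Step 1: L[0][0] = √(16) = 4.
  L[1][0] = (-8) / L[0][0] = -2.
Step 2: L[1][1] = √(9) = 3.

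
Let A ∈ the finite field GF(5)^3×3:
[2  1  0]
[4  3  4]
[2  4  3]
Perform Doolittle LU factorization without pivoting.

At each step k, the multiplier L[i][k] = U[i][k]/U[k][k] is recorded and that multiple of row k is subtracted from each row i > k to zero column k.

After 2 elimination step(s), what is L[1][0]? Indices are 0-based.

Step 1: pivot at (0,0) is 2.
  row1 ← row1 − (2)·row0  ⇒  L[1][0]=2, U row1=(0, 1, 4)
  row2 ← row2 − (1)·row0  ⇒  L[2][0]=1, U row2=(0, 3, 3)
Step 2: pivot at (1,1) is 1.
  row2 ← row2 − (3)·row1  ⇒  L[2][1]=3, U row2=(0, 0, 1)

L[1][0] = 2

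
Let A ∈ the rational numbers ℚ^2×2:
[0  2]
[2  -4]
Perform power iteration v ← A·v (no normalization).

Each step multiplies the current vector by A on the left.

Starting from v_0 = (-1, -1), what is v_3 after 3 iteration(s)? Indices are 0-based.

v_3 = (-24, 56)

v_0 = (-1, -1).
v_1 = A·v_0 = (-2, 2).
v_2 = A·v_1 = (4, -12).
v_3 = A·v_2 = (-24, 56).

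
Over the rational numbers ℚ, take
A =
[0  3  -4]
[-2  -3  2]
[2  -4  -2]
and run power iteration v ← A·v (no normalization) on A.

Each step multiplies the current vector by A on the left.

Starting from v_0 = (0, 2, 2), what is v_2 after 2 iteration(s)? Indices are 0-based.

v_2 = (42, -14, 28)

v_0 = (0, 2, 2).
v_1 = A·v_0 = (-2, -2, -12).
v_2 = A·v_1 = (42, -14, 28).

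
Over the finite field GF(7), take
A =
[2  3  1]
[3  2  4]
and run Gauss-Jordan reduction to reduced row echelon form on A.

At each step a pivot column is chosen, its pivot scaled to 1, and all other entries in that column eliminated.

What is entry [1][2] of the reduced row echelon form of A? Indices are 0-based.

step 1: normalize row 0 (÷2) = (1, 5, 4)
  row 1: subtract 3×row0 = (0, 1, 6)
step 2: normalize row 1 (÷1) = (0, 1, 6)
  row 0: subtract 5×row1 = (1, 0, 2)

M[1][2] = 6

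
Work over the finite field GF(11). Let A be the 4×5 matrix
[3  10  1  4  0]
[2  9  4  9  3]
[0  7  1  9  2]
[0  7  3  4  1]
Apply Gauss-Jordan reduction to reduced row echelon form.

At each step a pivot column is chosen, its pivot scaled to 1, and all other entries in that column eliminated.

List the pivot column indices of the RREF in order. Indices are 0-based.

pivot columns: 0, 1, 2, 3

[1] R0 /= 3  ⇒  (1, 7, 4, 5, 0)
     R1 -= 2·R0  ⇒  (0, 6, 7, 10, 3)
[2] R1 /= 6  ⇒  (0, 1, 3, 9, 6)
     R0 -= 7·R1  ⇒  (1, 0, 5, 8, 2)
     R2 -= 7·R1  ⇒  (0, 0, 2, 1, 4)
     R3 -= 7·R1  ⇒  (0, 0, 4, 7, 3)
[3] R2 /= 2  ⇒  (0, 0, 1, 6, 2)
     R0 -= 5·R2  ⇒  (1, 0, 0, 0, 3)
     R1 -= 3·R2  ⇒  (0, 1, 0, 2, 0)
     R3 -= 4·R2  ⇒  (0, 0, 0, 5, 6)
[4] R3 /= 5  ⇒  (0, 0, 0, 1, 10)
     R1 -= 2·R3  ⇒  (0, 1, 0, 0, 2)
     R2 -= 6·R3  ⇒  (0, 0, 1, 0, 8)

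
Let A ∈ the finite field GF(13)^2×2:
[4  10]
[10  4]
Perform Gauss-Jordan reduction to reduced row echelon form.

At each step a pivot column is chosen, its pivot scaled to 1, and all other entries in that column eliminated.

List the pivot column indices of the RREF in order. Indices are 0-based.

pivot columns: 0, 1

pivot(0,0)=4: scale R0 → (1, 9)
  clear (1,0): R1 −= (10)R0 → (0, 5)
pivot(1,1)=5: scale R1 → (0, 1)
  clear (0,1): R0 −= (9)R1 → (1, 0)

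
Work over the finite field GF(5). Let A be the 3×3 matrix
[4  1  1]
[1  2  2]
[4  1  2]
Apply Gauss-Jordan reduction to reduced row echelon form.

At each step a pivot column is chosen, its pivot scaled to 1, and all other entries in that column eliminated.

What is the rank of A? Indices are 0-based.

[1] R0 /= 4  ⇒  (1, 4, 4)
     R1 -= 1·R0  ⇒  (0, 3, 3)
     R2 -= 4·R0  ⇒  (0, 0, 1)
[2] R1 /= 3  ⇒  (0, 1, 1)
     R0 -= 4·R1  ⇒  (1, 0, 0)
[3] R2 /= 1  ⇒  (0, 0, 1)
     R1 -= 1·R2  ⇒  (0, 1, 0)

rank = 3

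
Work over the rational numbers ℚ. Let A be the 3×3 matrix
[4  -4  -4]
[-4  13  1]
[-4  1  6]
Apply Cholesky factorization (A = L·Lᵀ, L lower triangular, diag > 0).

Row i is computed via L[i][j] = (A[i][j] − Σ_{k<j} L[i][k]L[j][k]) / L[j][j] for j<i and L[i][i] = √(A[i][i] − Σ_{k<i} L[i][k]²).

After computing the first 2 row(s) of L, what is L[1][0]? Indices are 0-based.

Step 1: L[0][0] = √(4) = 2.
  L[1][0] = (-4) / L[0][0] = -2.
Step 2: L[1][1] = √(9) = 3.

L[1][0] = -2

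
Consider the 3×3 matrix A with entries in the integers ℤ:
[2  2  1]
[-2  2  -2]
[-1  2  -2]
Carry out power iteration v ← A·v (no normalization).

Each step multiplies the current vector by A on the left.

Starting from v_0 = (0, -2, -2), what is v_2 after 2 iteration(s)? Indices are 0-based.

v_0 = (0, -2, -2).
v_1 = A·v_0 = (-6, 0, 0).
v_2 = A·v_1 = (-12, 12, 6).

v_2 = (-12, 12, 6)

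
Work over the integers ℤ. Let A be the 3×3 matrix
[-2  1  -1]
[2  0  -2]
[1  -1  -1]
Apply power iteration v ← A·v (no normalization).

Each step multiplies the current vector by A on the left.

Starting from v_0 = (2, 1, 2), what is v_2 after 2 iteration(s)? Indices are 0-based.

v_0 = (2, 1, 2).
v_1 = A·v_0 = (-5, 0, -1).
v_2 = A·v_1 = (11, -8, -4).

v_2 = (11, -8, -4)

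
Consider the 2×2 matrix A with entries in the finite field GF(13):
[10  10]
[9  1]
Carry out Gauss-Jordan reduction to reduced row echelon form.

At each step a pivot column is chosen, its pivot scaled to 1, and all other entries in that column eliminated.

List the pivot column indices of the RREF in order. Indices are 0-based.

pivot columns: 0, 1

step 1: normalize row 0 (÷10) = (1, 1)
  row 1: subtract 9×row0 = (0, 5)
step 2: normalize row 1 (÷5) = (0, 1)
  row 0: subtract 1×row1 = (1, 0)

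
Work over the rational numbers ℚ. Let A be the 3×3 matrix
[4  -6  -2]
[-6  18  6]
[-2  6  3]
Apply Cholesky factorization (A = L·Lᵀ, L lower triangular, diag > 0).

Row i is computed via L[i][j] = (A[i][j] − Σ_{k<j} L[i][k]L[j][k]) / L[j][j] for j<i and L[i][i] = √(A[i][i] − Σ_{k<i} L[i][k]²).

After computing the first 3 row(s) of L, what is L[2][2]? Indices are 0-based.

L[2][2] = 1

Step 1: L[0][0] = √(4) = 2.
  L[1][0] = (-6) / L[0][0] = -3.
Step 2: L[1][1] = √(9) = 3.
  L[2][0] = (-2) / L[0][0] = -1.
  L[2][1] = (3) / L[1][1] = 1.
Step 3: L[2][2] = √(1) = 1.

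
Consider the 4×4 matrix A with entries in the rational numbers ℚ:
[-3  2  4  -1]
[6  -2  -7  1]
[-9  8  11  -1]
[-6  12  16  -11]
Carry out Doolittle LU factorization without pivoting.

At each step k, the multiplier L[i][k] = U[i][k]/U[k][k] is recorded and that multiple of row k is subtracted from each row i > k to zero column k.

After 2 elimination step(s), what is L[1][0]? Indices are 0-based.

[col 0] pivot -3
  R1 -= -2*R0 → (0, 2, 1, -1)  (L[1][0] := -2)
  R2 -= 3*R0 → (0, 2, -1, 2)  (L[2][0] := 3)
  R3 -= 2*R0 → (0, 8, 8, -9)  (L[3][0] := 2)
[col 1] pivot 2
  R2 -= 1*R1 → (0, 0, -2, 3)  (L[2][1] := 1)
  R3 -= 4*R1 → (0, 0, 4, -5)  (L[3][1] := 4)

L[1][0] = -2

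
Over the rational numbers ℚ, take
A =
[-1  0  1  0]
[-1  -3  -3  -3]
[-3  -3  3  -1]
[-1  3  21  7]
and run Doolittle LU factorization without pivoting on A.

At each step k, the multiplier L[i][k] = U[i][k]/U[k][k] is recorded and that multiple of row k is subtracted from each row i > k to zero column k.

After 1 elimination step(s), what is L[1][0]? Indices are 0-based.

Step 1: pivot at (0,0) is -1.
  row1 ← row1 − (1)·row0  ⇒  L[1][0]=1, U row1=(0, -3, -4, -3)
  row2 ← row2 − (3)·row0  ⇒  L[2][0]=3, U row2=(0, -3, 0, -1)
  row3 ← row3 − (1)·row0  ⇒  L[3][0]=1, U row3=(0, 3, 20, 7)

L[1][0] = 1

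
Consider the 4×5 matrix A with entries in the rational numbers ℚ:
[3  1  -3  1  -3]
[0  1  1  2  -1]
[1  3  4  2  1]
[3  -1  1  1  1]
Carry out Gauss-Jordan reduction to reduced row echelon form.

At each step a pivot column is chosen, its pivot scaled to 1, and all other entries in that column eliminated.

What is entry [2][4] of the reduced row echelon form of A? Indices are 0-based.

[1] R0 /= 3  ⇒  (1, 1/3, -1, 1/3, -1)
     R2 -= 1·R0  ⇒  (0, 8/3, 5, 5/3, 2)
     R3 -= 3·R0  ⇒  (0, -2, 4, 0, 4)
[2] R1 /= 1  ⇒  (0, 1, 1, 2, -1)
     R0 -= 1/3·R1  ⇒  (1, 0, -4/3, -1/3, -2/3)
     R2 -= 8/3·R1  ⇒  (0, 0, 7/3, -11/3, 14/3)
     R3 -= -2·R1  ⇒  (0, 0, 6, 4, 2)
[3] R2 /= 7/3  ⇒  (0, 0, 1, -11/7, 2)
     R0 -= -4/3·R2  ⇒  (1, 0, 0, -17/7, 2)
     R1 -= 1·R2  ⇒  (0, 1, 0, 25/7, -3)
     R3 -= 6·R2  ⇒  (0, 0, 0, 94/7, -10)
[4] R3 /= 94/7  ⇒  (0, 0, 0, 1, -35/47)
     R0 -= -17/7·R3  ⇒  (1, 0, 0, 0, 9/47)
     R1 -= 25/7·R3  ⇒  (0, 1, 0, 0, -16/47)
     R2 -= -11/7·R3  ⇒  (0, 0, 1, 0, 39/47)

M[2][4] = 39/47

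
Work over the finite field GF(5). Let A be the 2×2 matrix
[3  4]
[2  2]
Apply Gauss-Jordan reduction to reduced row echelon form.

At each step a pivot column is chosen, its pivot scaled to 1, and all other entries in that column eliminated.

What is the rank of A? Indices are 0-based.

rank = 2

[1] R0 /= 3  ⇒  (1, 3)
     R1 -= 2·R0  ⇒  (0, 1)
[2] R1 /= 1  ⇒  (0, 1)
     R0 -= 3·R1  ⇒  (1, 0)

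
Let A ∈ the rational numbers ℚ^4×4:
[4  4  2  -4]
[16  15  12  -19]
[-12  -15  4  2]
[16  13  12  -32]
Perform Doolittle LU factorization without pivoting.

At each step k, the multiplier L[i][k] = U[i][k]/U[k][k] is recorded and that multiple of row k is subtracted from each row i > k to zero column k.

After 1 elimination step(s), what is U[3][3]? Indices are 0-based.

U[3][3] = -16

k=0: U[0][0]=4
  eliminate (1,0): mult=4, new row 1: (0, -1, 4, -3); set L[1][0]=4
  eliminate (2,0): mult=-3, new row 2: (0, -3, 10, -10); set L[2][0]=-3
  eliminate (3,0): mult=4, new row 3: (0, -3, 4, -16); set L[3][0]=4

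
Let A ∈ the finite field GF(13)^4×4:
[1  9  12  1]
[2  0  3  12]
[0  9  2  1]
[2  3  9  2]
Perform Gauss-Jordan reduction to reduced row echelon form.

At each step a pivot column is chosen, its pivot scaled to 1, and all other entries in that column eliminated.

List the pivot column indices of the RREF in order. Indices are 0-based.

[1] R0 /= 1  ⇒  (1, 9, 12, 1)
     R1 -= 2·R0  ⇒  (0, 8, 5, 10)
     R3 -= 2·R0  ⇒  (0, 11, 11, 0)
[2] R1 /= 8  ⇒  (0, 1, 12, 11)
     R0 -= 9·R1  ⇒  (1, 0, 8, 6)
     R2 -= 9·R1  ⇒  (0, 0, 11, 6)
     R3 -= 11·R1  ⇒  (0, 0, 9, 9)
[3] R2 /= 11  ⇒  (0, 0, 1, 10)
     R0 -= 8·R2  ⇒  (1, 0, 0, 4)
     R1 -= 12·R2  ⇒  (0, 1, 0, 8)
     R3 -= 9·R2  ⇒  (0, 0, 0, 10)
[4] R3 /= 10  ⇒  (0, 0, 0, 1)
     R0 -= 4·R3  ⇒  (1, 0, 0, 0)
     R1 -= 8·R3  ⇒  (0, 1, 0, 0)
     R2 -= 10·R3  ⇒  (0, 0, 1, 0)

pivot columns: 0, 1, 2, 3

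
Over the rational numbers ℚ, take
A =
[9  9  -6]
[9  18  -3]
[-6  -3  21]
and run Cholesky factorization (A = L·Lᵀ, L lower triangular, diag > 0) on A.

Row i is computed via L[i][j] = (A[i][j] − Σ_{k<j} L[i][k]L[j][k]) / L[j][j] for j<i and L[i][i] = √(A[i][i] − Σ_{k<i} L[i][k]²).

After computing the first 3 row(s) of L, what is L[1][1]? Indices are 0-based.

L[1][1] = 3

Step 1: L[0][0] = √(9) = 3.
  L[1][0] = (9) / L[0][0] = 3.
Step 2: L[1][1] = √(9) = 3.
  L[2][0] = (-6) / L[0][0] = -2.
  L[2][1] = (3) / L[1][1] = 1.
Step 3: L[2][2] = √(16) = 4.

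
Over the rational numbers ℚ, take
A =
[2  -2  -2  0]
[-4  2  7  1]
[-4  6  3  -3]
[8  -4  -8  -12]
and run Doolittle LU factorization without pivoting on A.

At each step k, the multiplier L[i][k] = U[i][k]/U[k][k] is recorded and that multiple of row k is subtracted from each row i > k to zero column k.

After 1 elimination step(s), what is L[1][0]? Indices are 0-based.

k=0: U[0][0]=2
  eliminate (1,0): mult=-2, new row 1: (0, -2, 3, 1); set L[1][0]=-2
  eliminate (2,0): mult=-2, new row 2: (0, 2, -1, -3); set L[2][0]=-2
  eliminate (3,0): mult=4, new row 3: (0, 4, 0, -12); set L[3][0]=4

L[1][0] = -2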